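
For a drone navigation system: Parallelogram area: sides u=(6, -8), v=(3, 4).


|u x v| = |6*4 - (-8)*3|
= |24 - (-24)| = 48

48


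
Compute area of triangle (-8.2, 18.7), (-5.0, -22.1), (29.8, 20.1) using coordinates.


Area = |x_A(y_B-y_C) + x_B(y_C-y_A) + x_C(y_A-y_B)|/2
= |346.04 + (-7) + 1215.84|/2
= 1554.88/2 = 777.44

777.44


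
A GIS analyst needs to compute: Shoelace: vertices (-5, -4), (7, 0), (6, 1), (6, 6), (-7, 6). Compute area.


Shoelace sum: ((-5)*0 - 7*(-4)) + (7*1 - 6*0) + (6*6 - 6*1) + (6*6 - (-7)*6) + ((-7)*(-4) - (-5)*6)
= 201
Area = |201|/2 = 100.5

100.5


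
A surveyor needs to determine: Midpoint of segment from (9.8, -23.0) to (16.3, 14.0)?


M = ((9.8+16.3)/2, ((-23)+14)/2)
= (13.05, -4.5)

(13.05, -4.5)


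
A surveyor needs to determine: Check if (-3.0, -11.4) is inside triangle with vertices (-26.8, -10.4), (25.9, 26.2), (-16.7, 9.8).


Cross products: AB x AP = -923.78, BC x BP = 1127.8, CA x CP = 490.86
All same sign? no

No, outside


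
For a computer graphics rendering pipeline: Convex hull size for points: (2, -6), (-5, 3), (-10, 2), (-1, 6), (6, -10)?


Convex hull vertices (CCW): (-10, 2), (6, -10), (-1, 6)
Count = 3

3


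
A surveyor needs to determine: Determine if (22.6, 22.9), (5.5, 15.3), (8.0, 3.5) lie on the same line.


Cross product: (5.5-22.6)*(3.5-22.9) - (15.3-22.9)*(8-22.6)
= 220.78

No, not collinear


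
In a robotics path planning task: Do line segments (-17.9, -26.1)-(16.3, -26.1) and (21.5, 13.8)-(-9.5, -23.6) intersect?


Cross products: d1=-236.66, d2=1042.42, d3=1364.58, d4=85.5
d1*d2 < 0 and d3*d4 < 0? no

No, they don't intersect


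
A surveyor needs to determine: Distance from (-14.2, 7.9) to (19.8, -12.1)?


dx=34, dy=-20
d^2 = 34^2 + (-20)^2 = 1556
d = sqrt(1556) = 39.4462

39.4462


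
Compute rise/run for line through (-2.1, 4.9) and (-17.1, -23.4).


slope = (y2-y1)/(x2-x1) = ((-23.4)-4.9)/((-17.1)-(-2.1)) = (-28.3)/(-15) = 1.8867

1.8867


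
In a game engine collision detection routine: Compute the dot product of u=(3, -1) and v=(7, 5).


u . v = u_x*v_x + u_y*v_y = 3*7 + (-1)*5
= 21 + (-5) = 16

16


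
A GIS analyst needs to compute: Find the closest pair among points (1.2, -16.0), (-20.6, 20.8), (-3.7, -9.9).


d(P0,P1) = 42.7724, d(P0,P2) = 7.8243, d(P1,P2) = 35.0443
Closest: P0 and P2

Closest pair: (1.2, -16.0) and (-3.7, -9.9), distance = 7.8243


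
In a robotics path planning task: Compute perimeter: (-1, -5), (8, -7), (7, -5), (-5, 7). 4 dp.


Sides: (-1, -5)->(8, -7): sqrt(85) = 9.219544, (8, -7)->(7, -5): sqrt(5) = 2.236068, (7, -5)->(-5, 7): sqrt(288) = 16.970563, (-5, 7)->(-1, -5): sqrt(160) = 12.649111
Sum = 41.075286
Perimeter = 41.0753

41.0753


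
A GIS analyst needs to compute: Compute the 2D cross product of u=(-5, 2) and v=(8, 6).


u x v = u_x*v_y - u_y*v_x = (-5)*6 - 2*8
= (-30) - 16 = -46

-46


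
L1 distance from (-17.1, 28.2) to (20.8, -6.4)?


|(-17.1)-20.8| + |28.2-(-6.4)| = 37.9 + 34.6 = 72.5

72.5


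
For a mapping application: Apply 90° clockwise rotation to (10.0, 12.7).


90° CW: (x,y) -> (y, -x)
(10,12.7) -> (12.7, -10)

(12.7, -10)


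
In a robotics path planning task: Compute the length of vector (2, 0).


|u| = sqrt(2^2 + 0^2) = sqrt(4) = 2

2


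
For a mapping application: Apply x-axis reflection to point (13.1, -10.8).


Reflection over x-axis: (x,y) -> (x,-y)
(13.1, -10.8) -> (13.1, 10.8)

(13.1, 10.8)


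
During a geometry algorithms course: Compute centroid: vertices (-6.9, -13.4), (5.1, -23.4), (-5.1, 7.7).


Centroid = ((x_A+x_B+x_C)/3, (y_A+y_B+y_C)/3)
= (((-6.9)+5.1+(-5.1))/3, ((-13.4)+(-23.4)+7.7)/3)
= (-2.3, -9.7)

(-2.3, -9.7)


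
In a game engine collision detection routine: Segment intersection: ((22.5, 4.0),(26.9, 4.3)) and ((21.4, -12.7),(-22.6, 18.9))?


Cross products: d1=-769.56, d2=-921.8, d3=-73.15, d4=79.09
d1*d2 < 0 and d3*d4 < 0? no

No, they don't intersect


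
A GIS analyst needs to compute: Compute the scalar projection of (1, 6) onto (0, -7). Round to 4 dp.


u.v = -42, |v| = sqrt(49) = 7
Scalar projection = u.v / |v| = -42 / sqrt(49) = -6

-6


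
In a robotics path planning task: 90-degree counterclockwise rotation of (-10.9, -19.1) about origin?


90° CCW: (x,y) -> (-y, x)
(-10.9,-19.1) -> (19.1, -10.9)

(19.1, -10.9)


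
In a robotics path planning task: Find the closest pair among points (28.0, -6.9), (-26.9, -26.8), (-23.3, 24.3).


d(P0,P1) = 58.3954, d(P0,P2) = 60.0427, d(P1,P2) = 51.2267
Closest: P1 and P2

Closest pair: (-26.9, -26.8) and (-23.3, 24.3), distance = 51.2267


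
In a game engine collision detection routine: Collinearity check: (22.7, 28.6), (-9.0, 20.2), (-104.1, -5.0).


Cross product: ((-9)-22.7)*((-5)-28.6) - (20.2-28.6)*((-104.1)-22.7)
= 0

Yes, collinear


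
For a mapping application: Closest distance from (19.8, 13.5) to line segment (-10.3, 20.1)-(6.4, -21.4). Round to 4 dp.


Project P onto AB: t = 0.3881 (clamped to [0,1])
Closest point on segment: (-3.8193, 3.9954)
Distance: 25.46

25.46


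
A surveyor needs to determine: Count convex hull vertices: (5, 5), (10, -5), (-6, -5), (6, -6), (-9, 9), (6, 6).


Convex hull vertices (CCW): (-9, 9), (-6, -5), (6, -6), (10, -5), (6, 6)
Count = 5

5


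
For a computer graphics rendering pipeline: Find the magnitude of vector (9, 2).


|u| = sqrt(9^2 + 2^2) = sqrt(85) = 9.2195

9.2195


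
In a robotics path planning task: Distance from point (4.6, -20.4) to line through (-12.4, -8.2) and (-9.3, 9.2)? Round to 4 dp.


|cross product| = 333.62
|line direction| = sqrt(312.37) = 17.674
Distance = 333.62/sqrt(312.37) = 18.8763

18.8763


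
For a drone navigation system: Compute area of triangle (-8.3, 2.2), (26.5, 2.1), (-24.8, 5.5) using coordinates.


Area = |x_A(y_B-y_C) + x_B(y_C-y_A) + x_C(y_A-y_B)|/2
= |28.22 + 87.45 + (-2.48)|/2
= 113.19/2 = 56.595

56.595


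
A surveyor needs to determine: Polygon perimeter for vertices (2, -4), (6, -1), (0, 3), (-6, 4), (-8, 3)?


Sides: (2, -4)->(6, -1): sqrt(25) = 5, (6, -1)->(0, 3): sqrt(52) = 7.211103, (0, 3)->(-6, 4): sqrt(37) = 6.082763, (-6, 4)->(-8, 3): sqrt(5) = 2.236068, (-8, 3)->(2, -4): sqrt(149) = 12.206556
Sum = 32.73649
Perimeter = 32.7365

32.7365


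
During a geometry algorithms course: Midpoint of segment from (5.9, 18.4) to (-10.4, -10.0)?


M = ((5.9+(-10.4))/2, (18.4+(-10))/2)
= (-2.25, 4.2)

(-2.25, 4.2)


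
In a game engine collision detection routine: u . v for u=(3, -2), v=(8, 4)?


u . v = u_x*v_x + u_y*v_y = 3*8 + (-2)*4
= 24 + (-8) = 16

16


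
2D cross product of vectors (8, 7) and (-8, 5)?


u x v = u_x*v_y - u_y*v_x = 8*5 - 7*(-8)
= 40 - (-56) = 96

96


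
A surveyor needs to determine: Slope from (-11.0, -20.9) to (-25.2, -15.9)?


slope = (y2-y1)/(x2-x1) = ((-15.9)-(-20.9))/((-25.2)-(-11)) = 5/(-14.2) = -0.3521

-0.3521


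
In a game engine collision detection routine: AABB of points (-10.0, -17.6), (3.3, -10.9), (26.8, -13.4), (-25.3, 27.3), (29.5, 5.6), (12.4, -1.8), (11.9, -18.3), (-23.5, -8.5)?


x range: [-25.3, 29.5]
y range: [-18.3, 27.3]
Bounding box: (-25.3,-18.3) to (29.5,27.3)

(-25.3,-18.3) to (29.5,27.3)


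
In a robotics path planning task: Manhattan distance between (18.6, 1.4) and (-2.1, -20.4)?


|18.6-(-2.1)| + |1.4-(-20.4)| = 20.7 + 21.8 = 42.5

42.5


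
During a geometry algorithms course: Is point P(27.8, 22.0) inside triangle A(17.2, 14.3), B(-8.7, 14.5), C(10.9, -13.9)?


Cross products: AB x AP = -201.55, BC x BP = 1183.6, CA x CP = -250.41
All same sign? no

No, outside


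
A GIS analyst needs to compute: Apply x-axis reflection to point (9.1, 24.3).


Reflection over x-axis: (x,y) -> (x,-y)
(9.1, 24.3) -> (9.1, -24.3)

(9.1, -24.3)


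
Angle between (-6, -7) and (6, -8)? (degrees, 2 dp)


u.v = 20, |u| = sqrt(85) = 9.2195, |v| = sqrt(100) = 10
cos(theta) = u.v/(|u||v|) = 20/sqrt(8500) = 0.21693
theta = acos(0.21693) = 77.47 degrees

77.47 degrees


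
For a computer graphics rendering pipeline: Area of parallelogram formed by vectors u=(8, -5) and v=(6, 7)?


|u x v| = |8*7 - (-5)*6|
= |56 - (-30)| = 86

86


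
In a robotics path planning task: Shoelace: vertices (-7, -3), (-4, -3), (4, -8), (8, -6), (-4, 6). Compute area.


Shoelace sum: ((-7)*(-3) - (-4)*(-3)) + ((-4)*(-8) - 4*(-3)) + (4*(-6) - 8*(-8)) + (8*6 - (-4)*(-6)) + ((-4)*(-3) - (-7)*6)
= 171
Area = |171|/2 = 85.5

85.5


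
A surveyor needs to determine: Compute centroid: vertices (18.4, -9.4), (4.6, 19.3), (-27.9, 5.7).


Centroid = ((x_A+x_B+x_C)/3, (y_A+y_B+y_C)/3)
= ((18.4+4.6+(-27.9))/3, ((-9.4)+19.3+5.7)/3)
= (-1.6333, 5.2)

(-1.6333, 5.2)


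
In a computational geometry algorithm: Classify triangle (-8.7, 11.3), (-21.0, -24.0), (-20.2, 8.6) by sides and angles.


Side lengths squared: AB^2=1397.38, BC^2=1063.4, CA^2=139.54
Sorted: [139.54, 1063.4, 1397.38]
By sides: Scalene, By angles: Obtuse

Scalene, Obtuse


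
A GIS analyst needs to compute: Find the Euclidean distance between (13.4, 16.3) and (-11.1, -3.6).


dx=-24.5, dy=-19.9
d^2 = (-24.5)^2 + (-19.9)^2 = 996.26
d = sqrt(996.26) = 31.5636

31.5636


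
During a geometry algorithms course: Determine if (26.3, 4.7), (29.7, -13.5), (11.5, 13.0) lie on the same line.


Cross product: (29.7-26.3)*(13-4.7) - ((-13.5)-4.7)*(11.5-26.3)
= -241.14

No, not collinear


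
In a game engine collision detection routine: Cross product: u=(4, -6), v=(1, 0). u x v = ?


u x v = u_x*v_y - u_y*v_x = 4*0 - (-6)*1
= 0 - (-6) = 6

6


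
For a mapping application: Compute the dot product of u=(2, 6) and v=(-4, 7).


u . v = u_x*v_x + u_y*v_y = 2*(-4) + 6*7
= (-8) + 42 = 34

34


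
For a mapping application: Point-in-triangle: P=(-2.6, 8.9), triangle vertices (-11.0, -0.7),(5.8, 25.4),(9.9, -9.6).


Cross products: AB x AP = -57.96, BC x BP = -361.65, CA x CP = -275.4
All same sign? yes

Yes, inside


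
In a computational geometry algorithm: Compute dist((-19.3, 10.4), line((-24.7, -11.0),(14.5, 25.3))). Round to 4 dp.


|cross product| = 642.86
|line direction| = sqrt(2854.33) = 53.4259
Distance = 642.86/sqrt(2854.33) = 12.0327

12.0327


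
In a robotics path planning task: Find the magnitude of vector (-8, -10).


|u| = sqrt((-8)^2 + (-10)^2) = sqrt(164) = 12.8062

12.8062


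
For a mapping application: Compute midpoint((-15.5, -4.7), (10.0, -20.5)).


M = (((-15.5)+10)/2, ((-4.7)+(-20.5))/2)
= (-2.75, -12.6)

(-2.75, -12.6)


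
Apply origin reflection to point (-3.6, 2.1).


Reflection over origin: (x,y) -> (-x,-y)
(-3.6, 2.1) -> (3.6, -2.1)

(3.6, -2.1)


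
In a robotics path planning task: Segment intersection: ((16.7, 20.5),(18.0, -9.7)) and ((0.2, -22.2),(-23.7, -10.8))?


Cross products: d1=-1208.63, d2=-501.67, d3=-553.81, d4=-1260.77
d1*d2 < 0 and d3*d4 < 0? no

No, they don't intersect


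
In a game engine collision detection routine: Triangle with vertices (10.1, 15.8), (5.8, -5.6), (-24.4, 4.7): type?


Side lengths squared: AB^2=476.45, BC^2=1018.13, CA^2=1313.46
Sorted: [476.45, 1018.13, 1313.46]
By sides: Scalene, By angles: Acute

Scalene, Acute


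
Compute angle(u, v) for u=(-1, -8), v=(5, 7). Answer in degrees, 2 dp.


u.v = -61, |u| = sqrt(65) = 8.0623, |v| = sqrt(74) = 8.6023
cos(theta) = u.v/(|u||v|) = -61/sqrt(4810) = -0.879543
theta = acos(-0.879543) = 151.59 degrees

151.59 degrees


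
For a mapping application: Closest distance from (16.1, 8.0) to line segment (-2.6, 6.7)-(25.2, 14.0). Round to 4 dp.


Project P onto AB: t = 0.6408 (clamped to [0,1])
Closest point on segment: (15.2131, 11.3775)
Distance: 3.492

3.492


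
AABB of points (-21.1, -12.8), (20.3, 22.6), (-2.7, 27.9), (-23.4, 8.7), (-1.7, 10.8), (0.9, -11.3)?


x range: [-23.4, 20.3]
y range: [-12.8, 27.9]
Bounding box: (-23.4,-12.8) to (20.3,27.9)

(-23.4,-12.8) to (20.3,27.9)


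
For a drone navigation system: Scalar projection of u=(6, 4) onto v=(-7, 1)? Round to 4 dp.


u.v = -38, |v| = sqrt(50) = 7.0711
Scalar projection = u.v / |v| = -38 / sqrt(50) = -5.374

-5.374


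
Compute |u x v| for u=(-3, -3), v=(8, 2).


|u x v| = |(-3)*2 - (-3)*8|
= |(-6) - (-24)| = 18

18


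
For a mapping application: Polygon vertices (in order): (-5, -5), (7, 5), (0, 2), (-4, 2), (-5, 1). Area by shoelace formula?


Shoelace sum: ((-5)*5 - 7*(-5)) + (7*2 - 0*5) + (0*2 - (-4)*2) + ((-4)*1 - (-5)*2) + ((-5)*(-5) - (-5)*1)
= 68
Area = |68|/2 = 34

34


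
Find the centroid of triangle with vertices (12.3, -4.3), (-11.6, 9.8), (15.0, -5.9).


Centroid = ((x_A+x_B+x_C)/3, (y_A+y_B+y_C)/3)
= ((12.3+(-11.6)+15)/3, ((-4.3)+9.8+(-5.9))/3)
= (5.2333, -0.1333)

(5.2333, -0.1333)


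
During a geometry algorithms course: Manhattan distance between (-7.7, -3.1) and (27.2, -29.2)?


|(-7.7)-27.2| + |(-3.1)-(-29.2)| = 34.9 + 26.1 = 61

61


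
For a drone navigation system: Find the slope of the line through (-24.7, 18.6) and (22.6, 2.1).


slope = (y2-y1)/(x2-x1) = (2.1-18.6)/(22.6-(-24.7)) = (-16.5)/47.3 = -0.3488

-0.3488


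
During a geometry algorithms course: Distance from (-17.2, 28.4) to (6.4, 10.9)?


dx=23.6, dy=-17.5
d^2 = 23.6^2 + (-17.5)^2 = 863.21
d = sqrt(863.21) = 29.3804

29.3804


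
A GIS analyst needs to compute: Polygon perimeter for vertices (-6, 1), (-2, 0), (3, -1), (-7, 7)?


Sides: (-6, 1)->(-2, 0): sqrt(17) = 4.123106, (-2, 0)->(3, -1): sqrt(26) = 5.09902, (3, -1)->(-7, 7): sqrt(164) = 12.806248, (-7, 7)->(-6, 1): sqrt(37) = 6.082763
Sum = 28.111137
Perimeter = 28.1111

28.1111


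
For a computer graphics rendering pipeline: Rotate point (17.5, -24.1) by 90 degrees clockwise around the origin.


90° CW: (x,y) -> (y, -x)
(17.5,-24.1) -> (-24.1, -17.5)

(-24.1, -17.5)


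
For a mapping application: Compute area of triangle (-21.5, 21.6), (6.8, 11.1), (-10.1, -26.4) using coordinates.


Area = |x_A(y_B-y_C) + x_B(y_C-y_A) + x_C(y_A-y_B)|/2
= |(-806.25) + (-326.4) + (-106.05)|/2
= 1238.7/2 = 619.35

619.35


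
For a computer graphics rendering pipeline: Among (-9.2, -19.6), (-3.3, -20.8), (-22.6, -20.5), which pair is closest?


d(P0,P1) = 6.0208, d(P0,P2) = 13.4302, d(P1,P2) = 19.3023
Closest: P0 and P1

Closest pair: (-9.2, -19.6) and (-3.3, -20.8), distance = 6.0208


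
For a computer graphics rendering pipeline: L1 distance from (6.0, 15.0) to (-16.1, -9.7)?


|6-(-16.1)| + |15-(-9.7)| = 22.1 + 24.7 = 46.8

46.8


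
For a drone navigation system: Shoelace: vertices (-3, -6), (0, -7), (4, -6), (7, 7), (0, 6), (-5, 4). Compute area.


Shoelace sum: ((-3)*(-7) - 0*(-6)) + (0*(-6) - 4*(-7)) + (4*7 - 7*(-6)) + (7*6 - 0*7) + (0*4 - (-5)*6) + ((-5)*(-6) - (-3)*4)
= 233
Area = |233|/2 = 116.5

116.5


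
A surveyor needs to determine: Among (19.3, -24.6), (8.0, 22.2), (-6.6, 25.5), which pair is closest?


d(P0,P1) = 48.1449, d(P0,P2) = 56.3988, d(P1,P2) = 14.9683
Closest: P1 and P2

Closest pair: (8.0, 22.2) and (-6.6, 25.5), distance = 14.9683


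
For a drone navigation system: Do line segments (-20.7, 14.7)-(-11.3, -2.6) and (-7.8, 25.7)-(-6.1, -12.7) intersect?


Cross products: d1=-514.06, d2=-182.51, d3=326.57, d4=-4.98
d1*d2 < 0 and d3*d4 < 0? no

No, they don't intersect


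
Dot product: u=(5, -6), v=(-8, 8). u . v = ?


u . v = u_x*v_x + u_y*v_y = 5*(-8) + (-6)*8
= (-40) + (-48) = -88

-88


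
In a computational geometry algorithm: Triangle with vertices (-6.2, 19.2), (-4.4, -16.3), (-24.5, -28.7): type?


Side lengths squared: AB^2=1263.49, BC^2=557.77, CA^2=2629.3
Sorted: [557.77, 1263.49, 2629.3]
By sides: Scalene, By angles: Obtuse

Scalene, Obtuse


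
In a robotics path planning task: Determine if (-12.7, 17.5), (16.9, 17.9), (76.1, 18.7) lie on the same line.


Cross product: (16.9-(-12.7))*(18.7-17.5) - (17.9-17.5)*(76.1-(-12.7))
= 0

Yes, collinear


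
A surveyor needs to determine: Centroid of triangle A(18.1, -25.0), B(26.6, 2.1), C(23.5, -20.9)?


Centroid = ((x_A+x_B+x_C)/3, (y_A+y_B+y_C)/3)
= ((18.1+26.6+23.5)/3, ((-25)+2.1+(-20.9))/3)
= (22.7333, -14.6)

(22.7333, -14.6)


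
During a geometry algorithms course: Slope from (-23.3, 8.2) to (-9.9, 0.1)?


slope = (y2-y1)/(x2-x1) = (0.1-8.2)/((-9.9)-(-23.3)) = (-8.1)/13.4 = -0.6045

-0.6045


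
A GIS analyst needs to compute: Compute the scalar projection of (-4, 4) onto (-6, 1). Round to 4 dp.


u.v = 28, |v| = sqrt(37) = 6.0828
Scalar projection = u.v / |v| = 28 / sqrt(37) = 4.6032

4.6032


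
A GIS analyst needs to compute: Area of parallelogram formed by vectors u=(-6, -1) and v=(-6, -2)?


|u x v| = |(-6)*(-2) - (-1)*(-6)|
= |12 - 6| = 6

6


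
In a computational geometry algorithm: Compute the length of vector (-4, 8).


|u| = sqrt((-4)^2 + 8^2) = sqrt(80) = 8.9443

8.9443


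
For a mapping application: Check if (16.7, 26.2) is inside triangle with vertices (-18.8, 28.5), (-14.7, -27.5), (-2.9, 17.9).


Cross products: AB x AP = 1978.57, BC x BP = -791.9, CA x CP = -339.73
All same sign? no

No, outside


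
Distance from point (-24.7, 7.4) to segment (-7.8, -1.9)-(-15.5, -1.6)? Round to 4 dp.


Project P onto AB: t = 1 (clamped to [0,1])
Closest point on segment: (-15.5, -1.6)
Distance: 12.8701

12.8701


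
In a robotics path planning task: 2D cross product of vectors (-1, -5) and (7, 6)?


u x v = u_x*v_y - u_y*v_x = (-1)*6 - (-5)*7
= (-6) - (-35) = 29

29


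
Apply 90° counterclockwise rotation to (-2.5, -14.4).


90° CCW: (x,y) -> (-y, x)
(-2.5,-14.4) -> (14.4, -2.5)

(14.4, -2.5)


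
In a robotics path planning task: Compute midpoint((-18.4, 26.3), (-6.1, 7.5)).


M = (((-18.4)+(-6.1))/2, (26.3+7.5)/2)
= (-12.25, 16.9)

(-12.25, 16.9)


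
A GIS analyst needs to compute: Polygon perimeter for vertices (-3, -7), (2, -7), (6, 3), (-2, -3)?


Sides: (-3, -7)->(2, -7): sqrt(25) = 5, (2, -7)->(6, 3): sqrt(116) = 10.77033, (6, 3)->(-2, -3): sqrt(100) = 10, (-2, -3)->(-3, -7): sqrt(17) = 4.123106
Sum = 29.893436
Perimeter = 29.8934

29.8934


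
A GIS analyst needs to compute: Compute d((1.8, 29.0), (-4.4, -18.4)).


dx=-6.2, dy=-47.4
d^2 = (-6.2)^2 + (-47.4)^2 = 2285.2
d = sqrt(2285.2) = 47.8038

47.8038


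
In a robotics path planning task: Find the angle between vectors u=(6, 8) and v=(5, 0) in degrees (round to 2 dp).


u.v = 30, |u| = sqrt(100) = 10, |v| = sqrt(25) = 5
cos(theta) = u.v/(|u||v|) = 30/sqrt(2500) = 0.6
theta = acos(0.6) = 53.13 degrees

53.13 degrees


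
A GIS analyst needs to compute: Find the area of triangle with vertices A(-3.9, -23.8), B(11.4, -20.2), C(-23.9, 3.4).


Area = |x_A(y_B-y_C) + x_B(y_C-y_A) + x_C(y_A-y_B)|/2
= |92.04 + 310.08 + 86.04|/2
= 488.16/2 = 244.08

244.08


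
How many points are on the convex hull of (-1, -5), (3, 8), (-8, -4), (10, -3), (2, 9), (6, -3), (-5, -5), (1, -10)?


Convex hull vertices (CCW): (-8, -4), (1, -10), (10, -3), (3, 8), (2, 9)
Count = 5

5


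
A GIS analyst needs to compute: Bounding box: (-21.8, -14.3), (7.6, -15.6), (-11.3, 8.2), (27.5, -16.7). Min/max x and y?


x range: [-21.8, 27.5]
y range: [-16.7, 8.2]
Bounding box: (-21.8,-16.7) to (27.5,8.2)

(-21.8,-16.7) to (27.5,8.2)


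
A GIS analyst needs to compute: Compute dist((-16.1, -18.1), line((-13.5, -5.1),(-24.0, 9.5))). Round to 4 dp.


|cross product| = 174.46
|line direction| = sqrt(323.41) = 17.9836
Distance = 174.46/sqrt(323.41) = 9.7011

9.7011


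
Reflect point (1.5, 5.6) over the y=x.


Reflection over y=x: (x,y) -> (y,x)
(1.5, 5.6) -> (5.6, 1.5)

(5.6, 1.5)


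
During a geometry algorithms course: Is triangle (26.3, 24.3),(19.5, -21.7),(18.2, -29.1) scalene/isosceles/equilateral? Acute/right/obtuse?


Side lengths squared: AB^2=2162.24, BC^2=56.45, CA^2=2917.17
Sorted: [56.45, 2162.24, 2917.17]
By sides: Scalene, By angles: Obtuse

Scalene, Obtuse


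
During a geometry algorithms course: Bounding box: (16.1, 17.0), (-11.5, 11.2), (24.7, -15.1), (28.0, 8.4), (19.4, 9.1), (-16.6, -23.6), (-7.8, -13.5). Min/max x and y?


x range: [-16.6, 28]
y range: [-23.6, 17]
Bounding box: (-16.6,-23.6) to (28,17)

(-16.6,-23.6) to (28,17)


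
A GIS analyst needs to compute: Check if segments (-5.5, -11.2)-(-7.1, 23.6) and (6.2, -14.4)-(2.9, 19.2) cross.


Cross products: d1=382.56, d2=321.48, d3=-402.04, d4=-340.96
d1*d2 < 0 and d3*d4 < 0? no

No, they don't intersect


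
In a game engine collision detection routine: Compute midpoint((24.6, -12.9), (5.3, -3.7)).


M = ((24.6+5.3)/2, ((-12.9)+(-3.7))/2)
= (14.95, -8.3)

(14.95, -8.3)


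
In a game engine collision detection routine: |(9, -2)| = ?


|u| = sqrt(9^2 + (-2)^2) = sqrt(85) = 9.2195

9.2195


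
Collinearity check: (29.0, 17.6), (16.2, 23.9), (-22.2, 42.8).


Cross product: (16.2-29)*(42.8-17.6) - (23.9-17.6)*((-22.2)-29)
= 0

Yes, collinear


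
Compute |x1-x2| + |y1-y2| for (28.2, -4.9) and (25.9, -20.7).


|28.2-25.9| + |(-4.9)-(-20.7)| = 2.3 + 15.8 = 18.1

18.1


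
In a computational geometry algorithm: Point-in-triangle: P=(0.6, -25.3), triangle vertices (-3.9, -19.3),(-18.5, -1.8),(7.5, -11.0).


Cross products: AB x AP = 8.85, BC x BP = -435.28, CA x CP = 105.75
All same sign? no

No, outside


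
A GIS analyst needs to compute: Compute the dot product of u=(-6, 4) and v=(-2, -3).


u . v = u_x*v_x + u_y*v_y = (-6)*(-2) + 4*(-3)
= 12 + (-12) = 0

0


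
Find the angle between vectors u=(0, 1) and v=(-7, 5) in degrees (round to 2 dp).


u.v = 5, |u| = sqrt(1) = 1, |v| = sqrt(74) = 8.6023
cos(theta) = u.v/(|u||v|) = 5/sqrt(74) = 0.581238
theta = acos(0.581238) = 54.46 degrees

54.46 degrees


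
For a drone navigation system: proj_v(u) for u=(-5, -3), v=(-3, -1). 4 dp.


u.v = 18, |v| = sqrt(10) = 3.1623
Scalar projection = u.v / |v| = 18 / sqrt(10) = 5.6921

5.6921


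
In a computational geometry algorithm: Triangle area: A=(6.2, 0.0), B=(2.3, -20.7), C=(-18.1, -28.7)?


Area = |x_A(y_B-y_C) + x_B(y_C-y_A) + x_C(y_A-y_B)|/2
= |49.6 + (-66.01) + (-374.67)|/2
= 391.08/2 = 195.54

195.54


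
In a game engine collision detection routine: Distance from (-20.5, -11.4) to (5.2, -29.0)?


dx=25.7, dy=-17.6
d^2 = 25.7^2 + (-17.6)^2 = 970.25
d = sqrt(970.25) = 31.1488

31.1488


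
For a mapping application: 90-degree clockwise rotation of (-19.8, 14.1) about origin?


90° CW: (x,y) -> (y, -x)
(-19.8,14.1) -> (14.1, 19.8)

(14.1, 19.8)


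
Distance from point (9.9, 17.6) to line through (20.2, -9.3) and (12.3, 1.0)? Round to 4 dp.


|cross product| = 106.42
|line direction| = sqrt(168.5) = 12.9808
Distance = 106.42/sqrt(168.5) = 8.1983

8.1983


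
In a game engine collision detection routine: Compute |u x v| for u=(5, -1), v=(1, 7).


|u x v| = |5*7 - (-1)*1|
= |35 - (-1)| = 36

36


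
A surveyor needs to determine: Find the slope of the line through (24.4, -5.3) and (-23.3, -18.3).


slope = (y2-y1)/(x2-x1) = ((-18.3)-(-5.3))/((-23.3)-24.4) = (-13)/(-47.7) = 0.2725

0.2725


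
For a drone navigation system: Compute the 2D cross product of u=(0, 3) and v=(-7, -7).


u x v = u_x*v_y - u_y*v_x = 0*(-7) - 3*(-7)
= 0 - (-21) = 21

21


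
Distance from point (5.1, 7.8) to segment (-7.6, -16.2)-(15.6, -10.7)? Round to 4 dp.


Project P onto AB: t = 0.7505 (clamped to [0,1])
Closest point on segment: (9.8111, -12.0724)
Distance: 20.4232

20.4232


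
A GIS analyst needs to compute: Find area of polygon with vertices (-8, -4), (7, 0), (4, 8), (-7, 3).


Shoelace sum: ((-8)*0 - 7*(-4)) + (7*8 - 4*0) + (4*3 - (-7)*8) + ((-7)*(-4) - (-8)*3)
= 204
Area = |204|/2 = 102

102


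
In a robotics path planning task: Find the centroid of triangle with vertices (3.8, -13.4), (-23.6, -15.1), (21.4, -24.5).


Centroid = ((x_A+x_B+x_C)/3, (y_A+y_B+y_C)/3)
= ((3.8+(-23.6)+21.4)/3, ((-13.4)+(-15.1)+(-24.5))/3)
= (0.5333, -17.6667)

(0.5333, -17.6667)


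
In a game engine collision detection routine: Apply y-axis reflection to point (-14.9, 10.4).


Reflection over y-axis: (x,y) -> (-x,y)
(-14.9, 10.4) -> (14.9, 10.4)

(14.9, 10.4)


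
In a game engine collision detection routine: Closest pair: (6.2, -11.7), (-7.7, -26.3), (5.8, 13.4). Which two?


d(P0,P1) = 20.1586, d(P0,P2) = 25.1032, d(P1,P2) = 41.9326
Closest: P0 and P1

Closest pair: (6.2, -11.7) and (-7.7, -26.3), distance = 20.1586


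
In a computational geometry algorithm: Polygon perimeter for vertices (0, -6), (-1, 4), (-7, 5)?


Sides: (0, -6)->(-1, 4): sqrt(101) = 10.049876, (-1, 4)->(-7, 5): sqrt(37) = 6.082763, (-7, 5)->(0, -6): sqrt(170) = 13.038405
Sum = 29.171044
Perimeter = 29.171

29.171


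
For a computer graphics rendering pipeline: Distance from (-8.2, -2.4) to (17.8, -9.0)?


dx=26, dy=-6.6
d^2 = 26^2 + (-6.6)^2 = 719.56
d = sqrt(719.56) = 26.8246

26.8246


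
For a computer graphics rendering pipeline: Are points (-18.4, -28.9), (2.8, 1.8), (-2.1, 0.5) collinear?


Cross product: (2.8-(-18.4))*(0.5-(-28.9)) - (1.8-(-28.9))*((-2.1)-(-18.4))
= 122.87

No, not collinear


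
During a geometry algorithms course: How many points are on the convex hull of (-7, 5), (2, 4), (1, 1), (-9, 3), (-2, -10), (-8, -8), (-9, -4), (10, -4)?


Convex hull vertices (CCW): (-9, -4), (-8, -8), (-2, -10), (10, -4), (2, 4), (-7, 5), (-9, 3)
Count = 7

7


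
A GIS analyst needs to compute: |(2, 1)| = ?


|u| = sqrt(2^2 + 1^2) = sqrt(5) = 2.2361

2.2361


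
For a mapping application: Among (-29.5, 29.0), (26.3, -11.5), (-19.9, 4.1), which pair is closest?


d(P0,P1) = 68.9485, d(P0,P2) = 26.6865, d(P1,P2) = 48.7627
Closest: P0 and P2

Closest pair: (-29.5, 29.0) and (-19.9, 4.1), distance = 26.6865


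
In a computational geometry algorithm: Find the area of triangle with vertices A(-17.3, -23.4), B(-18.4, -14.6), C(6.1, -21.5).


Area = |x_A(y_B-y_C) + x_B(y_C-y_A) + x_C(y_A-y_B)|/2
= |(-119.37) + (-34.96) + (-53.68)|/2
= 208.01/2 = 104.005

104.005


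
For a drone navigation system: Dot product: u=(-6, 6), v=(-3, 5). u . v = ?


u . v = u_x*v_x + u_y*v_y = (-6)*(-3) + 6*5
= 18 + 30 = 48

48


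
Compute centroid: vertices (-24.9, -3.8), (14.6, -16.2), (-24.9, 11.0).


Centroid = ((x_A+x_B+x_C)/3, (y_A+y_B+y_C)/3)
= (((-24.9)+14.6+(-24.9))/3, ((-3.8)+(-16.2)+11)/3)
= (-11.7333, -3)

(-11.7333, -3)


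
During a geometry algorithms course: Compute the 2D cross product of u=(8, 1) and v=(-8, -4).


u x v = u_x*v_y - u_y*v_x = 8*(-4) - 1*(-8)
= (-32) - (-8) = -24

-24


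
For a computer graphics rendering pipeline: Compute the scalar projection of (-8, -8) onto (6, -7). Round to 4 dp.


u.v = 8, |v| = sqrt(85) = 9.2195
Scalar projection = u.v / |v| = 8 / sqrt(85) = 0.8677

0.8677


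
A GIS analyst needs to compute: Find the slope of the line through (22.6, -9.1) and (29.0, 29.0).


slope = (y2-y1)/(x2-x1) = (29-(-9.1))/(29-22.6) = 38.1/6.4 = 5.9531

5.9531


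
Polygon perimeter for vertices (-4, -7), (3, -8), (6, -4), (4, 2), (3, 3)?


Sides: (-4, -7)->(3, -8): sqrt(50) = 7.071068, (3, -8)->(6, -4): sqrt(25) = 5, (6, -4)->(4, 2): sqrt(40) = 6.324555, (4, 2)->(3, 3): sqrt(2) = 1.414214, (3, 3)->(-4, -7): sqrt(149) = 12.206556
Sum = 32.016393
Perimeter = 32.0164

32.0164


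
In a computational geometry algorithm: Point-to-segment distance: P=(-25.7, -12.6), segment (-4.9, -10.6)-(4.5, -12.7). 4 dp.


Project P onto AB: t = 0 (clamped to [0,1])
Closest point on segment: (-4.9, -10.6)
Distance: 20.8959

20.8959


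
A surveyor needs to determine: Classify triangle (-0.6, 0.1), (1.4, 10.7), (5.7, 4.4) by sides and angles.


Side lengths squared: AB^2=116.36, BC^2=58.18, CA^2=58.18
Sorted: [58.18, 58.18, 116.36]
By sides: Isosceles, By angles: Right

Isosceles, Right


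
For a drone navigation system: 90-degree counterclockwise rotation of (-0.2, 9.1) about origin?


90° CCW: (x,y) -> (-y, x)
(-0.2,9.1) -> (-9.1, -0.2)

(-9.1, -0.2)


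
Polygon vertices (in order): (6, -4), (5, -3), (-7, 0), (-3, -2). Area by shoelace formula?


Shoelace sum: (6*(-3) - 5*(-4)) + (5*0 - (-7)*(-3)) + ((-7)*(-2) - (-3)*0) + ((-3)*(-4) - 6*(-2))
= 19
Area = |19|/2 = 9.5

9.5


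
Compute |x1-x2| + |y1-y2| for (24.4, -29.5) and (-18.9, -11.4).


|24.4-(-18.9)| + |(-29.5)-(-11.4)| = 43.3 + 18.1 = 61.4

61.4


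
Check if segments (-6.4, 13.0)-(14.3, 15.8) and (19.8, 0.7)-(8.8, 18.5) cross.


Cross products: d1=331.06, d2=-68.2, d3=-327.97, d4=71.29
d1*d2 < 0 and d3*d4 < 0? yes

Yes, they intersect


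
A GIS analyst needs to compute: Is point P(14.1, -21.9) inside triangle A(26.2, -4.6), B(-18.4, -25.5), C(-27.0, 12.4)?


Cross products: AB x AP = 518.69, BC x BP = -1262.71, CA x CP = -1126.06
All same sign? no

No, outside


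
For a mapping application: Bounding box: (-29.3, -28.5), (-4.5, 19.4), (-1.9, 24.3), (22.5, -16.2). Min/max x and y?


x range: [-29.3, 22.5]
y range: [-28.5, 24.3]
Bounding box: (-29.3,-28.5) to (22.5,24.3)

(-29.3,-28.5) to (22.5,24.3)


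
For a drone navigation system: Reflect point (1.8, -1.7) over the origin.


Reflection over origin: (x,y) -> (-x,-y)
(1.8, -1.7) -> (-1.8, 1.7)

(-1.8, 1.7)


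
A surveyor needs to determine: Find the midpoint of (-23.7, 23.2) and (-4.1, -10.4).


M = (((-23.7)+(-4.1))/2, (23.2+(-10.4))/2)
= (-13.9, 6.4)

(-13.9, 6.4)


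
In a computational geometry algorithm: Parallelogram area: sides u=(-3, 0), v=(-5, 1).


|u x v| = |(-3)*1 - 0*(-5)|
= |(-3) - 0| = 3

3


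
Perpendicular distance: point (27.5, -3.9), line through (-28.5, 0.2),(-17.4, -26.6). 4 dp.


|cross product| = 1455.29
|line direction| = sqrt(841.45) = 29.0078
Distance = 1455.29/sqrt(841.45) = 50.169

50.169


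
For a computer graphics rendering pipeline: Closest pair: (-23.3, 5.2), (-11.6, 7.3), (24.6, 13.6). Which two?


d(P0,P1) = 11.887, d(P0,P2) = 48.631, d(P1,P2) = 36.7441
Closest: P0 and P1

Closest pair: (-23.3, 5.2) and (-11.6, 7.3), distance = 11.887


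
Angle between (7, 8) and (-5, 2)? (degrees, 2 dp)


u.v = -19, |u| = sqrt(113) = 10.6301, |v| = sqrt(29) = 5.3852
cos(theta) = u.v/(|u||v|) = -19/sqrt(3277) = -0.331906
theta = acos(-0.331906) = 109.38 degrees

109.38 degrees


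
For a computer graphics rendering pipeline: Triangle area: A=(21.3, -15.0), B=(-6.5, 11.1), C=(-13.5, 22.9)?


Area = |x_A(y_B-y_C) + x_B(y_C-y_A) + x_C(y_A-y_B)|/2
= |(-251.34) + (-246.35) + 352.35|/2
= 145.34/2 = 72.67

72.67


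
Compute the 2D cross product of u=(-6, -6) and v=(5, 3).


u x v = u_x*v_y - u_y*v_x = (-6)*3 - (-6)*5
= (-18) - (-30) = 12

12


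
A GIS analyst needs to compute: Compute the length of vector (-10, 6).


|u| = sqrt((-10)^2 + 6^2) = sqrt(136) = 11.6619

11.6619


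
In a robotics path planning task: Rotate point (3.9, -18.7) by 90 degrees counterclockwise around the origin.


90° CCW: (x,y) -> (-y, x)
(3.9,-18.7) -> (18.7, 3.9)

(18.7, 3.9)


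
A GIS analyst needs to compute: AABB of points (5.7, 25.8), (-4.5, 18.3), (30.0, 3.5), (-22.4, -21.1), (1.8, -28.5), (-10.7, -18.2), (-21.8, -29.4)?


x range: [-22.4, 30]
y range: [-29.4, 25.8]
Bounding box: (-22.4,-29.4) to (30,25.8)

(-22.4,-29.4) to (30,25.8)


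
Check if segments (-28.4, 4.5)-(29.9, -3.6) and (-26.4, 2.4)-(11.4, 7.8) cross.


Cross products: d1=90.18, d2=-530.82, d3=-106.23, d4=514.77
d1*d2 < 0 and d3*d4 < 0? yes

Yes, they intersect


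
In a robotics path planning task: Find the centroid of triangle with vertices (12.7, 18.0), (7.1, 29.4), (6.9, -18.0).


Centroid = ((x_A+x_B+x_C)/3, (y_A+y_B+y_C)/3)
= ((12.7+7.1+6.9)/3, (18+29.4+(-18))/3)
= (8.9, 9.8)

(8.9, 9.8)


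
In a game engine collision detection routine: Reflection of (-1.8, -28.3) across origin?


Reflection over origin: (x,y) -> (-x,-y)
(-1.8, -28.3) -> (1.8, 28.3)

(1.8, 28.3)


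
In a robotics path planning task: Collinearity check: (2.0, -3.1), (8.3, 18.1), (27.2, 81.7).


Cross product: (8.3-2)*(81.7-(-3.1)) - (18.1-(-3.1))*(27.2-2)
= 0

Yes, collinear


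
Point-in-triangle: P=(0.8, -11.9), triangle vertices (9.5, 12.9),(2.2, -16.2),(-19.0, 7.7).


Cross products: AB x AP = -72.13, BC x BP = -57.7, CA x CP = -661.56
All same sign? yes

Yes, inside


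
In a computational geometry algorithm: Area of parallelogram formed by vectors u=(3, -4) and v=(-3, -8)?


|u x v| = |3*(-8) - (-4)*(-3)|
= |(-24) - 12| = 36

36


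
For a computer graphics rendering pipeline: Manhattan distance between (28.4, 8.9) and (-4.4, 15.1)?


|28.4-(-4.4)| + |8.9-15.1| = 32.8 + 6.2 = 39

39


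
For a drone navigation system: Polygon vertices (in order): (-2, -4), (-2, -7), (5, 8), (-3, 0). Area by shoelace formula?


Shoelace sum: ((-2)*(-7) - (-2)*(-4)) + ((-2)*8 - 5*(-7)) + (5*0 - (-3)*8) + ((-3)*(-4) - (-2)*0)
= 61
Area = |61|/2 = 30.5

30.5


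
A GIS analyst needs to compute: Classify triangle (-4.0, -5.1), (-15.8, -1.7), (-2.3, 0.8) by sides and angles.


Side lengths squared: AB^2=150.8, BC^2=188.5, CA^2=37.7
Sorted: [37.7, 150.8, 188.5]
By sides: Scalene, By angles: Right

Scalene, Right


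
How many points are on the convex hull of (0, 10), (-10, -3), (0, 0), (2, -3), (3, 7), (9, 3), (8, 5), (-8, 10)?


Convex hull vertices (CCW): (-10, -3), (2, -3), (9, 3), (8, 5), (0, 10), (-8, 10)
Count = 6

6


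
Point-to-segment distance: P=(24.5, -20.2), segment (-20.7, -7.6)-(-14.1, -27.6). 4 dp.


Project P onto AB: t = 1 (clamped to [0,1])
Closest point on segment: (-14.1, -27.6)
Distance: 39.3029

39.3029


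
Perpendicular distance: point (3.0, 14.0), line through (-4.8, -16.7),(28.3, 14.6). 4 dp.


|cross product| = 772.03
|line direction| = sqrt(2075.3) = 45.5555
Distance = 772.03/sqrt(2075.3) = 16.947

16.947


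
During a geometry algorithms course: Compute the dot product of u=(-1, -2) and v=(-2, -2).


u . v = u_x*v_x + u_y*v_y = (-1)*(-2) + (-2)*(-2)
= 2 + 4 = 6

6


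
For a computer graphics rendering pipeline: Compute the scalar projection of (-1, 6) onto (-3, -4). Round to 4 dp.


u.v = -21, |v| = sqrt(25) = 5
Scalar projection = u.v / |v| = -21 / sqrt(25) = -4.2

-4.2


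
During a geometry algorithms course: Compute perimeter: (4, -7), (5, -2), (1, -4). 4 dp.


Sides: (4, -7)->(5, -2): sqrt(26) = 5.09902, (5, -2)->(1, -4): sqrt(20) = 4.472136, (1, -4)->(4, -7): sqrt(18) = 4.242641
Sum = 13.813797
Perimeter = 13.8138

13.8138


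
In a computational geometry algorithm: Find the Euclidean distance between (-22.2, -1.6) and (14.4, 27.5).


dx=36.6, dy=29.1
d^2 = 36.6^2 + 29.1^2 = 2186.37
d = sqrt(2186.37) = 46.7586

46.7586


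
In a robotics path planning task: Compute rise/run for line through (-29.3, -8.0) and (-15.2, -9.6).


slope = (y2-y1)/(x2-x1) = ((-9.6)-(-8))/((-15.2)-(-29.3)) = (-1.6)/14.1 = -0.1135

-0.1135


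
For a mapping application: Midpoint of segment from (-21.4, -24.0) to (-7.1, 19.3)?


M = (((-21.4)+(-7.1))/2, ((-24)+19.3)/2)
= (-14.25, -2.35)

(-14.25, -2.35)


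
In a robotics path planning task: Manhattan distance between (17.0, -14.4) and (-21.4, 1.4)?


|17-(-21.4)| + |(-14.4)-1.4| = 38.4 + 15.8 = 54.2

54.2


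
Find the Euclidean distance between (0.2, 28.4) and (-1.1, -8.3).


dx=-1.3, dy=-36.7
d^2 = (-1.3)^2 + (-36.7)^2 = 1348.58
d = sqrt(1348.58) = 36.723

36.723


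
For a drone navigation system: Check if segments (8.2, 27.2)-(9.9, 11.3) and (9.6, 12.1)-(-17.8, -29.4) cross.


Cross products: d1=-471.84, d2=34.37, d3=-3.41, d4=-509.62
d1*d2 < 0 and d3*d4 < 0? no

No, they don't intersect


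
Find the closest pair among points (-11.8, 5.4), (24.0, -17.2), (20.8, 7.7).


d(P0,P1) = 42.3367, d(P0,P2) = 32.681, d(P1,P2) = 25.1048
Closest: P1 and P2

Closest pair: (24.0, -17.2) and (20.8, 7.7), distance = 25.1048


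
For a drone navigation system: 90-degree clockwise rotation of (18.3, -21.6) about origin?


90° CW: (x,y) -> (y, -x)
(18.3,-21.6) -> (-21.6, -18.3)

(-21.6, -18.3)


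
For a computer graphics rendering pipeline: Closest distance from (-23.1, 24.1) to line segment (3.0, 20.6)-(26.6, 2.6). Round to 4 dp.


Project P onto AB: t = 0 (clamped to [0,1])
Closest point on segment: (3, 20.6)
Distance: 26.3336

26.3336


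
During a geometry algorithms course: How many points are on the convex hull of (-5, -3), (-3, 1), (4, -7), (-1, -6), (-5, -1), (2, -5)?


Convex hull vertices (CCW): (-5, -3), (-1, -6), (4, -7), (-3, 1), (-5, -1)
Count = 5

5


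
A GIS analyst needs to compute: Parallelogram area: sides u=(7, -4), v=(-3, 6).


|u x v| = |7*6 - (-4)*(-3)|
= |42 - 12| = 30

30


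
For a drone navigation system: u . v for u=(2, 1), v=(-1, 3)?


u . v = u_x*v_x + u_y*v_y = 2*(-1) + 1*3
= (-2) + 3 = 1

1


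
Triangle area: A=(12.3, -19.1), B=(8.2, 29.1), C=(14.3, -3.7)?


Area = |x_A(y_B-y_C) + x_B(y_C-y_A) + x_C(y_A-y_B)|/2
= |403.44 + 126.28 + (-689.26)|/2
= 159.54/2 = 79.77

79.77


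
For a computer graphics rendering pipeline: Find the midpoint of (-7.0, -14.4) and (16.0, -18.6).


M = (((-7)+16)/2, ((-14.4)+(-18.6))/2)
= (4.5, -16.5)

(4.5, -16.5)


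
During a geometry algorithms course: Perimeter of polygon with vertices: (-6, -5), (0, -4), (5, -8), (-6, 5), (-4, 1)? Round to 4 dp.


Sides: (-6, -5)->(0, -4): sqrt(37) = 6.082763, (0, -4)->(5, -8): sqrt(41) = 6.403124, (5, -8)->(-6, 5): sqrt(290) = 17.029386, (-6, 5)->(-4, 1): sqrt(20) = 4.472136, (-4, 1)->(-6, -5): sqrt(40) = 6.324555
Sum = 40.311964
Perimeter = 40.312

40.312


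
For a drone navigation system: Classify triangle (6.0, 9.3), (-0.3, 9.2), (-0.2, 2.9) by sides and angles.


Side lengths squared: AB^2=39.7, BC^2=39.7, CA^2=79.4
Sorted: [39.7, 39.7, 79.4]
By sides: Isosceles, By angles: Right

Isosceles, Right


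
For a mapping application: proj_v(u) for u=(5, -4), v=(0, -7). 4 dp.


u.v = 28, |v| = sqrt(49) = 7
Scalar projection = u.v / |v| = 28 / sqrt(49) = 4

4


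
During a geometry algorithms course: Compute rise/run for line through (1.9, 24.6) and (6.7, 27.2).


slope = (y2-y1)/(x2-x1) = (27.2-24.6)/(6.7-1.9) = 2.6/4.8 = 0.5417

0.5417


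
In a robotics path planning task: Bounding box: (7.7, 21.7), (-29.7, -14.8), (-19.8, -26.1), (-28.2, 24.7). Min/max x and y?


x range: [-29.7, 7.7]
y range: [-26.1, 24.7]
Bounding box: (-29.7,-26.1) to (7.7,24.7)

(-29.7,-26.1) to (7.7,24.7)


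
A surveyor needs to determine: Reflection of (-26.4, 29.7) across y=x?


Reflection over y=x: (x,y) -> (y,x)
(-26.4, 29.7) -> (29.7, -26.4)

(29.7, -26.4)


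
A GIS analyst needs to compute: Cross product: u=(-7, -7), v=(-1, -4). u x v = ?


u x v = u_x*v_y - u_y*v_x = (-7)*(-4) - (-7)*(-1)
= 28 - 7 = 21

21


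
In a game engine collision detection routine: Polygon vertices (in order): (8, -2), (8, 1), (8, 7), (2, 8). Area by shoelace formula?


Shoelace sum: (8*1 - 8*(-2)) + (8*7 - 8*1) + (8*8 - 2*7) + (2*(-2) - 8*8)
= 54
Area = |54|/2 = 27

27


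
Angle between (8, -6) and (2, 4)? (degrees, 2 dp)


u.v = -8, |u| = sqrt(100) = 10, |v| = sqrt(20) = 4.4721
cos(theta) = u.v/(|u||v|) = -8/sqrt(2000) = -0.178885
theta = acos(-0.178885) = 100.3 degrees

100.3 degrees


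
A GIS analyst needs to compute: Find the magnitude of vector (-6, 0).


|u| = sqrt((-6)^2 + 0^2) = sqrt(36) = 6

6


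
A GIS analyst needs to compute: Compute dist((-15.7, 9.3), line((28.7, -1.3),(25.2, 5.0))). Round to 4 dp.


|cross product| = 242.62
|line direction| = sqrt(51.94) = 7.2069
Distance = 242.62/sqrt(51.94) = 33.6648

33.6648


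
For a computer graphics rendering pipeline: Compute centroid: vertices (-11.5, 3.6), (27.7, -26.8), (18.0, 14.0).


Centroid = ((x_A+x_B+x_C)/3, (y_A+y_B+y_C)/3)
= (((-11.5)+27.7+18)/3, (3.6+(-26.8)+14)/3)
= (11.4, -3.0667)

(11.4, -3.0667)
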